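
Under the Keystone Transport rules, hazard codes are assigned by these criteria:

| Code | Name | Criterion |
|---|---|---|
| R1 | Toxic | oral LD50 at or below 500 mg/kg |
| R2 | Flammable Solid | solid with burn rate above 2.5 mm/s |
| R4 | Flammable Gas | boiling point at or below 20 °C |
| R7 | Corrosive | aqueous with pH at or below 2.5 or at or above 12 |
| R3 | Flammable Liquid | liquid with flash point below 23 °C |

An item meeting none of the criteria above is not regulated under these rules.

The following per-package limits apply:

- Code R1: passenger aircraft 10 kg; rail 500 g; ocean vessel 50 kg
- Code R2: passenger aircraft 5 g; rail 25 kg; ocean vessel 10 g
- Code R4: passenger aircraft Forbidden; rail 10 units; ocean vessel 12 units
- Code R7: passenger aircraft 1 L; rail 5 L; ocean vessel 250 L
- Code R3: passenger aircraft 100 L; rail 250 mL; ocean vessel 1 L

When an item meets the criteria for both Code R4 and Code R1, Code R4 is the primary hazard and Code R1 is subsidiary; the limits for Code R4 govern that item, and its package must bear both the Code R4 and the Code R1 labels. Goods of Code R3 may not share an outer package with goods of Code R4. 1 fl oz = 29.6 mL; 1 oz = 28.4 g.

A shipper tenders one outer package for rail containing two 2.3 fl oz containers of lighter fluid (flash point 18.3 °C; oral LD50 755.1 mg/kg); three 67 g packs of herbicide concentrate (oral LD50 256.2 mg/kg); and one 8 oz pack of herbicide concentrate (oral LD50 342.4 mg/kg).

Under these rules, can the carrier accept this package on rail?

Yes

Lighter fluid: flash point 18.3 °C < 23 °C → Code R3 (Flammable Liquid).
With oral LD50 256.2 mg/kg (≤ 500 mg/kg), the herbicide concentrate falls in Code R1.
With oral LD50 342.4 mg/kg (≤ 500 mg/kg), the herbicide concentrate falls in Code R1.
Code R1 net quantity: (three 67 g packs = 201 g) + (one 8 oz pack = 227.2 g) = 428.2 g.
428.2 g is within the rail limit of 500 g for Code R1.
Code R3 quantity: two 2.3 fl oz containers = 136.16 mL.
That is within the Code R3 rail limit of 250 mL.
The segregation rule (Code R3 with Code R4) does not apply to Code R1 with Code R3.
Every hazard code is within its rail limit and no segregation rule is violated.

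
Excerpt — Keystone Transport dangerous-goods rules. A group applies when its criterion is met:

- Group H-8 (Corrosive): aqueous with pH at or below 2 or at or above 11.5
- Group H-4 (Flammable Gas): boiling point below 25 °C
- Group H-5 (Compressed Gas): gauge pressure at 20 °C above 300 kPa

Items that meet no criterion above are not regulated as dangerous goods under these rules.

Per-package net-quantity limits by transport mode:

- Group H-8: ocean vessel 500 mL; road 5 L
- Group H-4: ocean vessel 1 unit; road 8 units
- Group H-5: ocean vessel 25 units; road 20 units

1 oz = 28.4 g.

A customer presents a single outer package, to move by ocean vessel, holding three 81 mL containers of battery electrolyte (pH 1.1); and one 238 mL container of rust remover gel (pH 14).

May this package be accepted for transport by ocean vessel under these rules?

Yes

The battery electrolyte has pH 1.1, which is ≤ 2, so it is Group H-8 (Corrosive).
The rust remover gel has pH 14, which is ≥ 11.5, so it is Group H-8 (Corrosive).
Total Group H-8: (three 81 mL containers = 243 mL) + 238 mL = 481 mL.
That is within the Group H-8 ocean vessel limit of 500 mL.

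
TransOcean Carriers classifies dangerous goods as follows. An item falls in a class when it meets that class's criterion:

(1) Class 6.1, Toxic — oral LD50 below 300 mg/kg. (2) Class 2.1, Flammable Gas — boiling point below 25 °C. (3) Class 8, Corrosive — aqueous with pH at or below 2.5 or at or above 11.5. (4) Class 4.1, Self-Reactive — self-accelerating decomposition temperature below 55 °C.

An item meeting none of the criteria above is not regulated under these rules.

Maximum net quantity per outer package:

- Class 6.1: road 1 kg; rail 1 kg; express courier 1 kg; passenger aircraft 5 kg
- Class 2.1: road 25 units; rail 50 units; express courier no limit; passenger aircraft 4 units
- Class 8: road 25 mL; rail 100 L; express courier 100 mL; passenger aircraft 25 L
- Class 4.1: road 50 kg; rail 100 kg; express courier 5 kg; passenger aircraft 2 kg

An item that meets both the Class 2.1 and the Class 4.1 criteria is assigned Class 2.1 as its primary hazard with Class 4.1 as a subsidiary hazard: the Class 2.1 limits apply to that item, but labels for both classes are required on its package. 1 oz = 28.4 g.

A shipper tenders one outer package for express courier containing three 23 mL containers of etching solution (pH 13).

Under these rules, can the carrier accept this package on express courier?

Yes

pH 13 meets the Class 8 criterion (Corrosive), so the etching solution is Class 8.
Class 8 quantity: three 23 mL containers = 69 mL.
That is within the Class 8 express courier limit of 100 mL.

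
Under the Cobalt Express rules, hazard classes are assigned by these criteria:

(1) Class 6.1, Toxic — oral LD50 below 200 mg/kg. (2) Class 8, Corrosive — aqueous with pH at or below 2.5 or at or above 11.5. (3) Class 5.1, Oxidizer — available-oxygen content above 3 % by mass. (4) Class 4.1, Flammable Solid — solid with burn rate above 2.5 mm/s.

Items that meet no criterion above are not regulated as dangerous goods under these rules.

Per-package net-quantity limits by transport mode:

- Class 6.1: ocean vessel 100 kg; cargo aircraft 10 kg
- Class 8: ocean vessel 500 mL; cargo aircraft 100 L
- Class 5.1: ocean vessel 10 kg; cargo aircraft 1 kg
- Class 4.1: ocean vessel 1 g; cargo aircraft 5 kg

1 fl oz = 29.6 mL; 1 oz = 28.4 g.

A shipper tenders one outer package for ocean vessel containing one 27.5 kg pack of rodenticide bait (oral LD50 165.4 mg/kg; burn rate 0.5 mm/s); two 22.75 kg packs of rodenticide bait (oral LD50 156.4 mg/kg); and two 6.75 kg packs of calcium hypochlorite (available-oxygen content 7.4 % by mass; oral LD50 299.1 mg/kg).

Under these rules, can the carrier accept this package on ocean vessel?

The rodenticide bait has oral LD50 165.4 mg/kg, which is < 200 mg/kg, so it is Class 6.1 (Toxic).
Rodenticide bait: oral LD50 156.4 mg/kg < 200 mg/kg → Class 6.1 (Toxic).
With available-oxygen content 7.4 % by mass (> 3 % by mass), the calcium hypochlorite falls in Class 5.1.
Total Class 6.1: 27.5 kg + (two 22.75 kg packs = 45.5 kg) = 73 kg.
That is within the Class 6.1 ocean vessel limit of 100 kg.
Class 5.1 quantity: two 6.75 kg packs = 13.5 kg.
13.5 kg exceeds the ocean vessel limit of 10 kg for Class 5.1.

No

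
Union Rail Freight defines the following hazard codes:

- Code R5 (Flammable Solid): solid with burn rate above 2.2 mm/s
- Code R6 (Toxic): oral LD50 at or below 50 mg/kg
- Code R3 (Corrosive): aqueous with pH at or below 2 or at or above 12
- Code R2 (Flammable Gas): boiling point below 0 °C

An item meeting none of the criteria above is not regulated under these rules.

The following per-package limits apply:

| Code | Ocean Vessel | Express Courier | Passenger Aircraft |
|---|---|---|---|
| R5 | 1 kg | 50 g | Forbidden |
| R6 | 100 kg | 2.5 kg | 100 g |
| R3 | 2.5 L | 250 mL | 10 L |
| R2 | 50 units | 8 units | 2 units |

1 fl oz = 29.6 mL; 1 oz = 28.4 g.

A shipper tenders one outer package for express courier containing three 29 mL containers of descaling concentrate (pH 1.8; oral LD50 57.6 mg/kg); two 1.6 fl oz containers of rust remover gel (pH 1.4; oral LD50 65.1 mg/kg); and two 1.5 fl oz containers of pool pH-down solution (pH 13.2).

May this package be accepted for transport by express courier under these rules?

No

pH 1.8 meets the Code R3 criterion (Corrosive), so the descaling concentrate is Code R3.
With pH 1.4 (≤ 2), the rust remover gel falls in Code R3.
Pool pH-down solution: pH 13.2 ≥ 12 → Code R3 (Corrosive).
Code R3 net quantity: (three 29 mL containers = 87 mL) + (two 1.6 fl oz containers = 94.72 mL) + (two 1.5 fl oz containers = 88.8 mL) = 270.52 mL.
270.52 mL > 250 mL (express courier limit, Code R3) — over the limit.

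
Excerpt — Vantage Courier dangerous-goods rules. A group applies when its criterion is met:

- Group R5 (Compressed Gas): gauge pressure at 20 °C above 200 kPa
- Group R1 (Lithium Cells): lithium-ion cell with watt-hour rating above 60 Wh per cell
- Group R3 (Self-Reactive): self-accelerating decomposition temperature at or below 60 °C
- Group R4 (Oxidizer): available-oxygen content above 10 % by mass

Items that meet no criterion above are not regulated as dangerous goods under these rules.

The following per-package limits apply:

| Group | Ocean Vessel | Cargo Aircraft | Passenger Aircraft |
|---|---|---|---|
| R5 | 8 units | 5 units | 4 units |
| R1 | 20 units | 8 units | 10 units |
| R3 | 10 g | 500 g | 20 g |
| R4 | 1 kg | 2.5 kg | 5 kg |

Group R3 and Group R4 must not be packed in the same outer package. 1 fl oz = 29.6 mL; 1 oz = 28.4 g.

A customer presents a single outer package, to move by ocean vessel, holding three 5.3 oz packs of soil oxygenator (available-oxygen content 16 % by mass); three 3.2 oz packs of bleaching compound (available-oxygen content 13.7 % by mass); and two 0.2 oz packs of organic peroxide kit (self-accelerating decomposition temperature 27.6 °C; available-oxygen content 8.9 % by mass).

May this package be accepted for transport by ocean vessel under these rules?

Available-oxygen content 16 % by mass meets the Group R4 criterion (Oxidizer), so the soil oxygenator is Group R4.
Available-oxygen content 13.7 % by mass meets the Group R4 criterion (Oxidizer), so the bleaching compound is Group R4.
With self-accelerating decomposition temperature 27.6 °C (≤ 60 °C), the organic peroxide kit falls in Group R3.
Group R3 quantity: two 0.2 oz packs = 11.36 g.
That exceeds the Group R3 ocean vessel limit of 10 g.
Total Group R4: (three 5.3 oz packs = 451.56 g) + (three 3.2 oz packs = 272.64 g) = 724.2 g.
724.2 g is within the ocean vessel limit of 1 kg for Group R4.
Group R3 and Group R4 may not share an outer package.

No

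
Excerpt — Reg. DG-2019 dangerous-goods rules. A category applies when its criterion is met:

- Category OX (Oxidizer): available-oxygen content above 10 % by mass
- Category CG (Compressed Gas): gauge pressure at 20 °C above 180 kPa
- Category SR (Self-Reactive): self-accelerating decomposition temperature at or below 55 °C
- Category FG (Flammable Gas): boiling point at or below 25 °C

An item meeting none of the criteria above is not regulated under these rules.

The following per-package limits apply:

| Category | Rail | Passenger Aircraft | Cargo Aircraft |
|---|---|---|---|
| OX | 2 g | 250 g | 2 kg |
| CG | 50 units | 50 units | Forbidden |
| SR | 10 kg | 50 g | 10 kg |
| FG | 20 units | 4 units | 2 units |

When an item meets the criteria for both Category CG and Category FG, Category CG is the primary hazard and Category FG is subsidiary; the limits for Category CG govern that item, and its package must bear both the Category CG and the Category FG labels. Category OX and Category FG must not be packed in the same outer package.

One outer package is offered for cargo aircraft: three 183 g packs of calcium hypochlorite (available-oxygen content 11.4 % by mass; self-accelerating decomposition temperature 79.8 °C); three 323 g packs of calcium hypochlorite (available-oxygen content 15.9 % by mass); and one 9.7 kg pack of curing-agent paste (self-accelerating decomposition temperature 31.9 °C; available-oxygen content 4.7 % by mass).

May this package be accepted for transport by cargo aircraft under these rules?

Calcium hypochlorite: available-oxygen content 11.4 % by mass > 10 % by mass → Category OX (Oxidizer).
With available-oxygen content 15.9 % by mass (> 10 % by mass), the calcium hypochlorite falls in Category OX.
The curing-agent paste has self-accelerating decomposition temperature 31.9 °C, which is ≤ 55 °C, so it is Category SR (Self-Reactive).
Category OX net quantity: (three 183 g packs = 549 g) + (three 323 g packs = 969 g) = 1.518 kg.
That is within the Category OX cargo aircraft limit of 2 kg.
Category SR quantity: 9.7 kg.
9.7 kg is within the cargo aircraft limit of 10 kg for Category SR.
The segregation rule (Category OX with Category FG) does not apply to Category OX with Category SR.
Every hazard category is within its cargo aircraft limit and no segregation rule is violated.

Yes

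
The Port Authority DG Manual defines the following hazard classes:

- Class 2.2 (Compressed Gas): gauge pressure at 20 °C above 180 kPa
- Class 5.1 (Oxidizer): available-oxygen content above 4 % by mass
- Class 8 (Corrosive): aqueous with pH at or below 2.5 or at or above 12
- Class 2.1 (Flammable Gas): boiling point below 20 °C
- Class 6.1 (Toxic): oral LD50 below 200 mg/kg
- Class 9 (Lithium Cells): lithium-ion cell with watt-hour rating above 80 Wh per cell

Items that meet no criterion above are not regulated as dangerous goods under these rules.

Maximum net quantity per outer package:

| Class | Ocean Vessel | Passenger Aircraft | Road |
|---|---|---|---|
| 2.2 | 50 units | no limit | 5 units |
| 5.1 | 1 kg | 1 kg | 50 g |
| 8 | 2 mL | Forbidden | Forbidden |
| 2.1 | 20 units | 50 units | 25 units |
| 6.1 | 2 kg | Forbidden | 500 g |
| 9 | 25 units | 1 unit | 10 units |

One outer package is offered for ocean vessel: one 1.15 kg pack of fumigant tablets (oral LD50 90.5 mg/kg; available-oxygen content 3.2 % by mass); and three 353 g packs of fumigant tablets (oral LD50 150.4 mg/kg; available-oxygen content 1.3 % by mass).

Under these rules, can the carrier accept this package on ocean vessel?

The fumigant tablets have oral LD50 90.5 mg/kg, which is < 200 mg/kg, so they are Class 6.1 (Toxic).
Oral LD50 150.4 mg/kg meets the Class 6.1 criterion (Toxic), so the fumigant tablets are Class 6.1.
Class 6.1 net quantity: 1.15 kg + (three 353 g packs = 1.059 kg) = 2.209 kg.
2.209 kg > 2 kg (ocean vessel limit, Class 6.1) — over the limit.

No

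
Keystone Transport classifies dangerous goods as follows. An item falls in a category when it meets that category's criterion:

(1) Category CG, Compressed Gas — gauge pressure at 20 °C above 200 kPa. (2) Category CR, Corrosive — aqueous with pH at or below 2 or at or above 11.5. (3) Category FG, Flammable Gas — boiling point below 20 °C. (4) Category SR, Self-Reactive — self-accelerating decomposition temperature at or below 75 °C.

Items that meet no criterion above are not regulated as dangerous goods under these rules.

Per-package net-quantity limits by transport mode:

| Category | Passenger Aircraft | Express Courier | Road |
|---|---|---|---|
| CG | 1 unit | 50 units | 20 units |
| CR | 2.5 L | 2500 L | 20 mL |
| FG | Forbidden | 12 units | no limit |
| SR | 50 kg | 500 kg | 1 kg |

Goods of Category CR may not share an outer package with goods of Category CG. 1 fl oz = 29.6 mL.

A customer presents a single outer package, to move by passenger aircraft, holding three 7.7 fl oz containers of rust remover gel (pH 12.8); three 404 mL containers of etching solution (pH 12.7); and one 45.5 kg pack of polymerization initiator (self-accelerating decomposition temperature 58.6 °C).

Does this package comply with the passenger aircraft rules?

Yes

pH 12.8 meets the Category CR criterion (Corrosive), so the rust remover gel is Category CR.
pH 12.7 meets the Category CR criterion (Corrosive), so the etching solution is Category CR.
With self-accelerating decomposition temperature 58.6 °C (≤ 75 °C), the polymerization initiator falls in Category SR.
Total Category CR: (three 7.7 fl oz containers = 683.76 mL) + (three 404 mL containers = 1.212 L) = 1895.76 mL.
1895.76 mL is within the passenger aircraft limit of 2.5 L for Category CR.
Category SR quantity: 45.5 kg.
45.5 kg ≤ 50 kg (passenger aircraft limit, Category SR) — within limit.
The segregation rule (Category CR with Category CG) does not apply to Category CR with Category SR.
Every hazard category is within its passenger aircraft limit and no segregation rule is violated.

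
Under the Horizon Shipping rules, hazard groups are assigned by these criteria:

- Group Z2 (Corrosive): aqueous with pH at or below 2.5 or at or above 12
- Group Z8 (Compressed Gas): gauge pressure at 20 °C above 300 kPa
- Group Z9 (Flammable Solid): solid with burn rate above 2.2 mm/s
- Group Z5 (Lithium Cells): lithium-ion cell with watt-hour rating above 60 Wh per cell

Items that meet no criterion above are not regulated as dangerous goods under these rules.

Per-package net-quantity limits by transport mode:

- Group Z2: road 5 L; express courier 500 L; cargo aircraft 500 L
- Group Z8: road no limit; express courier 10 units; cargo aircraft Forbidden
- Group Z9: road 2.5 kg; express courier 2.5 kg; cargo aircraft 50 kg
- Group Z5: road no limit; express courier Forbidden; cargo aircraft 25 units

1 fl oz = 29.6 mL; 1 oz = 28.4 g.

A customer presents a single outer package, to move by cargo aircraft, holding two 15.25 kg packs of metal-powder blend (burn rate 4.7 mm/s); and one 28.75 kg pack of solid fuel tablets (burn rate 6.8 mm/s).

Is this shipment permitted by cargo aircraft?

Burn rate 4.7 mm/s meets the Group Z9 criterion (Flammable Solid), so the metal-powder blend is Group Z9.
Burn rate 6.8 mm/s meets the Group Z9 criterion (Flammable Solid), so the solid fuel tablets are Group Z9.
Group Z9 net quantity: (two 15.25 kg packs = 30.5 kg) + 28.75 kg = 59.25 kg.
59.25 kg > 50 kg (cargo aircraft limit, Group Z9) — over the limit.

No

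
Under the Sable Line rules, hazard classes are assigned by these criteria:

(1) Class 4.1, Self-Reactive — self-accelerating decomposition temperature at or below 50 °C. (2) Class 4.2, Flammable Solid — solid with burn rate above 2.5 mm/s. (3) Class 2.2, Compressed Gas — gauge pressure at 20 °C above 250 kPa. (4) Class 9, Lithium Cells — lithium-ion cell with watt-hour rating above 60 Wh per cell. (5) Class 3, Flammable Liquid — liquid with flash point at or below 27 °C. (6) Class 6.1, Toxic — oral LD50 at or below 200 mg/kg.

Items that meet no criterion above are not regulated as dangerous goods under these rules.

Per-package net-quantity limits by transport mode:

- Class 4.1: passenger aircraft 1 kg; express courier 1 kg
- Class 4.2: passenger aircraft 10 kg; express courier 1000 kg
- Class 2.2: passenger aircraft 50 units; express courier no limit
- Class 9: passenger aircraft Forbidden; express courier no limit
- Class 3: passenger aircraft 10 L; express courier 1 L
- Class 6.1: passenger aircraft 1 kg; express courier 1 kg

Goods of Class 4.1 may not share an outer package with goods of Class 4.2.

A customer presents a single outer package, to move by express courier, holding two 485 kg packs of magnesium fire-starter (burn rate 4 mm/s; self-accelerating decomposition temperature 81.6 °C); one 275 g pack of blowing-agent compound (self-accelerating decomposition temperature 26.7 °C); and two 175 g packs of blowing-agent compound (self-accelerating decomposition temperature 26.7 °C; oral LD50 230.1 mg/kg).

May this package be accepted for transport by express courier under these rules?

Magnesium fire-starter: burn rate 4 mm/s > 2.5 mm/s → Class 4.2 (Flammable Solid).
Blowing-agent compound: self-accelerating decomposition temperature 26.7 °C ≤ 50 °C → Class 4.1 (Self-Reactive).
With self-accelerating decomposition temperature 26.7 °C (≤ 50 °C), the blowing-agent compound falls in Class 4.1.
Class 4.1 net quantity: 275 g + (two 175 g packs = 350 g) = 625 g.
That is within the Class 4.1 express courier limit of 1 kg.
Class 4.2 quantity: two 485 kg packs = 970 kg.
970 kg is within the express courier limit of 1000 kg for Class 4.2.
Class 4.1 and Class 4.2 may not share an outer package.

No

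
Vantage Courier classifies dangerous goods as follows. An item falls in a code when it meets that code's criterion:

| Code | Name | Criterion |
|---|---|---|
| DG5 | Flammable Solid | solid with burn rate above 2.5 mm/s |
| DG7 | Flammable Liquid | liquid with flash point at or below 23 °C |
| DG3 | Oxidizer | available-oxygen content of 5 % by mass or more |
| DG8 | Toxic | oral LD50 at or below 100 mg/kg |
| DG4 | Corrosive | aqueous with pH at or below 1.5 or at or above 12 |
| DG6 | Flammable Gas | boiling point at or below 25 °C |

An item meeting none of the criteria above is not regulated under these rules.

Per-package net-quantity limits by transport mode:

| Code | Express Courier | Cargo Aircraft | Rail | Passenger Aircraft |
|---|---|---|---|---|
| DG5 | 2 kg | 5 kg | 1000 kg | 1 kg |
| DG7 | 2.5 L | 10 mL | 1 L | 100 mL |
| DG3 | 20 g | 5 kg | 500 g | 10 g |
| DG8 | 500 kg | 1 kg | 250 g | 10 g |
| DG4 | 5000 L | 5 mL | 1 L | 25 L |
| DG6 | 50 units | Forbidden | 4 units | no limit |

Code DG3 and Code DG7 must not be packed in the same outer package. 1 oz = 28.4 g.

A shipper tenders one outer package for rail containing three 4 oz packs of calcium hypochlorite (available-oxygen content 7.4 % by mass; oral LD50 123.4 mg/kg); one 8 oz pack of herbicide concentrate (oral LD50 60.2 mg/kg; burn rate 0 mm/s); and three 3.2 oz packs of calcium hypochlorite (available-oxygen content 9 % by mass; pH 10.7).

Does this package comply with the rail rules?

Calcium hypochlorite: available-oxygen content 7.4 % by mass ≥ 5 % by mass → Code DG3 (Oxidizer).
With oral LD50 60.2 mg/kg (≤ 100 mg/kg), the herbicide concentrate falls in Code DG8.
The calcium hypochlorite has available-oxygen content 9 % by mass, which is ≥ 5 % by mass, so it is Code DG3 (Oxidizer).
Total Code DG3: (three 4 oz packs = 340.8 g) + (three 3.2 oz packs = 272.64 g) = 613.44 g.
613.44 g exceeds the rail limit of 500 g for Code DG3.
Code DG8 quantity: one 8 oz pack = 227.2 g.
That is within the Code DG8 rail limit of 250 g.
The segregation rule (Code DG3 with Code DG7) does not apply to Code DG3 with Code DG8.

No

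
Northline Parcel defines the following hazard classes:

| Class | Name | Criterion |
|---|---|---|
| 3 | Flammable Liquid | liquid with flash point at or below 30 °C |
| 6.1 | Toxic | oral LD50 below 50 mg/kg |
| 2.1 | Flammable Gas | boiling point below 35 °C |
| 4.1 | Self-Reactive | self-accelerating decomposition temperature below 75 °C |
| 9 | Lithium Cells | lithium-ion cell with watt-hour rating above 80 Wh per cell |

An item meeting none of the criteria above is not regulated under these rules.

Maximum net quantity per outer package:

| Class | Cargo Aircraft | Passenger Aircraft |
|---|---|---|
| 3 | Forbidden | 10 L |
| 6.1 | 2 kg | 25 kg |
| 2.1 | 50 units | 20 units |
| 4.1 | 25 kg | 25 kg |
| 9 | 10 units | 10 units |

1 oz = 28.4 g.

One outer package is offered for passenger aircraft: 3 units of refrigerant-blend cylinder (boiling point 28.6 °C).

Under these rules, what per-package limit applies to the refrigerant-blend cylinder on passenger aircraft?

With boiling point 28.6 °C (< 35 °C), the refrigerant-blend cylinder falls in Class 2.1.
The passenger aircraft limit for Class 2.1 is 20 units.

20 units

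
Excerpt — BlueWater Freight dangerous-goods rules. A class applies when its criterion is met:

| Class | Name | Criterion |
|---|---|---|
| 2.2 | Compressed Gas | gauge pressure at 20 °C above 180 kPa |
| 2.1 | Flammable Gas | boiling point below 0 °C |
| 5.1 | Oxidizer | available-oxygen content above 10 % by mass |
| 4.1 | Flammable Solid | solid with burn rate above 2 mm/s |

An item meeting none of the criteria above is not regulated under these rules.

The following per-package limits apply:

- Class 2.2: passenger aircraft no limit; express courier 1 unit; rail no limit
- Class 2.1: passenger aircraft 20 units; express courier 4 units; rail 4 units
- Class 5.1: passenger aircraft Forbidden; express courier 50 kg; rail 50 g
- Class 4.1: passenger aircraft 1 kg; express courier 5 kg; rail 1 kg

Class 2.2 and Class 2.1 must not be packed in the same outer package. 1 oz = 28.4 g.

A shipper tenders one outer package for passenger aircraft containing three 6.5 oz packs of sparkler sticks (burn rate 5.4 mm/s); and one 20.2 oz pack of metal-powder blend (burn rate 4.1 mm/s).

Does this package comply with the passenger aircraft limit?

No

The sparkler sticks have burn rate 5.4 mm/s, which is > 2 mm/s, so they are Class 4.1 (Flammable Solid).
The metal-powder blend has burn rate 4.1 mm/s, which is > 2 mm/s, so it is Class 4.1 (Flammable Solid).
Class 4.1 net quantity: (three 6.5 oz packs = 553.8 g) + (one 20.2 oz pack = 573.68 g) = 1127.48 g.
1127.48 g exceeds the passenger aircraft limit of 1 kg for Class 4.1.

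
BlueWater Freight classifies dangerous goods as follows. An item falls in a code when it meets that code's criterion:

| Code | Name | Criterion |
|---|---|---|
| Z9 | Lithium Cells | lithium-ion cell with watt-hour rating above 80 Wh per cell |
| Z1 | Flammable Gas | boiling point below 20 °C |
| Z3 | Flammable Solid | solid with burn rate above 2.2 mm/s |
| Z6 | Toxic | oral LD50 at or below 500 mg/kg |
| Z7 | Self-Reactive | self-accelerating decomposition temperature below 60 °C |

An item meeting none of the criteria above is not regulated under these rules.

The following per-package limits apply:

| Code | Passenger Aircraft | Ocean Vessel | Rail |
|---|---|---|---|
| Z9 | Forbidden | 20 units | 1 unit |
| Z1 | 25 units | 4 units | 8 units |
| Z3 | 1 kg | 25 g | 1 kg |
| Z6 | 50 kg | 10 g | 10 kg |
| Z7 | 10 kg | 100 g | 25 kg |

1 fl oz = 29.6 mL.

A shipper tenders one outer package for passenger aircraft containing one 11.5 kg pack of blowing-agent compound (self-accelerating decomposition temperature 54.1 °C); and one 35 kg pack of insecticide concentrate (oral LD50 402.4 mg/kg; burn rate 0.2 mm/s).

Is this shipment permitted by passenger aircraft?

No

Blowing-agent compound: self-accelerating decomposition temperature 54.1 °C < 60 °C → Code Z7 (Self-Reactive).
Oral LD50 402.4 mg/kg meets the Code Z6 criterion (Toxic), so the insecticide concentrate is Code Z6.
Code Z7 quantity: 11.5 kg.
11.5 kg exceeds the passenger aircraft limit of 10 kg for Code Z7.
Code Z6 quantity: 35 kg.
That is within the Code Z6 passenger aircraft limit of 50 kg.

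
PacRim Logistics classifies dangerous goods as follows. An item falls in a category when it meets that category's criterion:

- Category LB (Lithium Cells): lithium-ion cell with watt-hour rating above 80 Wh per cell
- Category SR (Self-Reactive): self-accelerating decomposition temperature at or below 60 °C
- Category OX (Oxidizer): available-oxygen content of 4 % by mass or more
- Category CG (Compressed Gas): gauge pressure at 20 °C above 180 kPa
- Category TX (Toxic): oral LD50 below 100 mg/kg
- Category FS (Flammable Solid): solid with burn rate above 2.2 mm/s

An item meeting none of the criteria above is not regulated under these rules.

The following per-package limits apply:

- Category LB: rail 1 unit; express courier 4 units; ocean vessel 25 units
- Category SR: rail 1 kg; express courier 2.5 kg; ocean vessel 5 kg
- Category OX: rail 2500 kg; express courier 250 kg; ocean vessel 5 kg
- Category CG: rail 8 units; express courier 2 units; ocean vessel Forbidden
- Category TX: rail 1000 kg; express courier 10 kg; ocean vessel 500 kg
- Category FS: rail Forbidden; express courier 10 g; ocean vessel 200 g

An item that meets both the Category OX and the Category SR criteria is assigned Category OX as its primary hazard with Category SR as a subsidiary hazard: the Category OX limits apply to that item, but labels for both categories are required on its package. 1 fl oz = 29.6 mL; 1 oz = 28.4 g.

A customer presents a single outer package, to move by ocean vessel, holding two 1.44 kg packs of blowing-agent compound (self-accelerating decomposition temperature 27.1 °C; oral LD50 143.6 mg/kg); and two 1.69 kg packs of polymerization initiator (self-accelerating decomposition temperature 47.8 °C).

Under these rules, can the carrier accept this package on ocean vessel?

No

The blowing-agent compound has self-accelerating decomposition temperature 27.1 °C, which is ≤ 60 °C, so it is Category SR (Self-Reactive).
Self-accelerating decomposition temperature 47.8 °C meets the Category SR criterion (Self-Reactive), so the polymerization initiator is Category SR.
Category SR net quantity: (two 1.44 kg packs = 2.88 kg) + (two 1.69 kg packs = 3.38 kg) = 6.26 kg.
6.26 kg > 5 kg (ocean vessel limit, Category SR) — over the limit.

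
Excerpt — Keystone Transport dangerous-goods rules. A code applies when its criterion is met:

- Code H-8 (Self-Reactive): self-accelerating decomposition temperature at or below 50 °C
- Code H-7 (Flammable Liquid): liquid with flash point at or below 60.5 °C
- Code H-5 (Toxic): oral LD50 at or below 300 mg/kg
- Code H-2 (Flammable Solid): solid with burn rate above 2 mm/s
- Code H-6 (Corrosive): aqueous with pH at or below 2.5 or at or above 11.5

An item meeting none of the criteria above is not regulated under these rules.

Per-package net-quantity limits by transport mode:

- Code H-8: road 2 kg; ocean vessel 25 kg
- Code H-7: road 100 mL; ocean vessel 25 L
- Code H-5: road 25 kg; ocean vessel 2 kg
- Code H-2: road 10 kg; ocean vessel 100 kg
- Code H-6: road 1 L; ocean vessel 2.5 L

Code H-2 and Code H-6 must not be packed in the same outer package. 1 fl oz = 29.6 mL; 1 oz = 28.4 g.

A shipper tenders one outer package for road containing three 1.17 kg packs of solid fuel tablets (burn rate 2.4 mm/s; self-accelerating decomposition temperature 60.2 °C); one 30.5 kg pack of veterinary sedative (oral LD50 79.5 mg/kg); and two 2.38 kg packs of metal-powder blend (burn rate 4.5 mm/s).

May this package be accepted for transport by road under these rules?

The solid fuel tablets have burn rate 2.4 mm/s, which is > 2 mm/s, so they are Code H-2 (Flammable Solid).
Veterinary sedative: oral LD50 79.5 mg/kg ≤ 300 mg/kg → Code H-5 (Toxic).
With burn rate 4.5 mm/s (> 2 mm/s), the metal-powder blend falls in Code H-2.
Code H-2 net quantity: (three 1.17 kg packs = 3.51 kg) + (two 2.38 kg packs = 4.76 kg) = 8.27 kg.
That is within the Code H-2 road limit of 10 kg.
Code H-5 quantity: 30.5 kg.
That exceeds the Code H-5 road limit of 25 kg.
The segregation rule (Code H-2 with Code H-6) does not apply to Code H-2 with Code H-5.

No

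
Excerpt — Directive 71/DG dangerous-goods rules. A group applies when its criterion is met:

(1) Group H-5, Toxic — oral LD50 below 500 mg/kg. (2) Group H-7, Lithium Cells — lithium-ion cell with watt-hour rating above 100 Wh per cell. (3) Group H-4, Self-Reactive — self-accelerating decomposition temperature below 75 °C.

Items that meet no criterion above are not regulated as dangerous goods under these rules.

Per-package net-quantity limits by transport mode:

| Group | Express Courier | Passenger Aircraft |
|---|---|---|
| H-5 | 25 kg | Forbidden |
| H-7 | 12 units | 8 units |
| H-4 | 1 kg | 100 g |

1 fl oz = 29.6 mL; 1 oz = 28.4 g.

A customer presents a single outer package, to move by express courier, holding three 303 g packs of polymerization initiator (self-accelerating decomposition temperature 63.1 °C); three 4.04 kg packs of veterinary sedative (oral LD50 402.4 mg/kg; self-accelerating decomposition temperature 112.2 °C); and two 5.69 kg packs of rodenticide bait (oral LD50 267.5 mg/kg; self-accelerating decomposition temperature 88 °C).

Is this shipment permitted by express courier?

Yes

The polymerization initiator has self-accelerating decomposition temperature 63.1 °C, which is < 75 °C, so it is Group H-4 (Self-Reactive).
With oral LD50 402.4 mg/kg (< 500 mg/kg), the veterinary sedative falls in Group H-5.
Rodenticide bait: oral LD50 267.5 mg/kg < 500 mg/kg → Group H-5 (Toxic).
Group H-5 net quantity: (three 4.04 kg packs = 12.12 kg) + (two 5.69 kg packs = 11.38 kg) = 23.5 kg.
23.5 kg is within the express courier limit of 25 kg for Group H-5.
Group H-4 quantity: three 303 g packs = 909 g.
909 g ≤ 1 kg (express courier limit, Group H-4) — within limit.
Every hazard group is within its express courier limit and no segregation rule is violated.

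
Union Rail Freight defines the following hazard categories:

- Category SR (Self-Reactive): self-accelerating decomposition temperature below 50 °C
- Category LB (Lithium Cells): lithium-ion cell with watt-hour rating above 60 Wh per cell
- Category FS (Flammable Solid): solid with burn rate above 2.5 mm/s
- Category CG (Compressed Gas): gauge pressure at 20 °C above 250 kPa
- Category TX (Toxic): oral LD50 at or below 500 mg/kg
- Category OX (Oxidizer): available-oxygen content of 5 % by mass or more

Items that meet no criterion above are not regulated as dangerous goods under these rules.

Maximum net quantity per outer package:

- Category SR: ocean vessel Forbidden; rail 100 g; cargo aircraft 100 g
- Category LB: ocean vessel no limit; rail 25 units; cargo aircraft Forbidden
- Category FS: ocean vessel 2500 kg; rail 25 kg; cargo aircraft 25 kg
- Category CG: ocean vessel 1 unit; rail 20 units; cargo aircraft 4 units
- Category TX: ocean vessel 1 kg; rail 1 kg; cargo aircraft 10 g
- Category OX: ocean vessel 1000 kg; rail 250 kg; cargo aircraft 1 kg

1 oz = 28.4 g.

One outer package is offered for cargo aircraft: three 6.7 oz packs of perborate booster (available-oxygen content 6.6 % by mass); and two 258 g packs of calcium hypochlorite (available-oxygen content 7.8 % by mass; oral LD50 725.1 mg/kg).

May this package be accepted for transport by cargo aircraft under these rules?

No

Perborate booster: available-oxygen content 6.6 % by mass ≥ 5 % by mass → Category OX (Oxidizer).
Available-oxygen content 7.8 % by mass meets the Category OX criterion (Oxidizer), so the calcium hypochlorite is Category OX.
Total Category OX: (three 6.7 oz packs = 570.84 g) + (two 258 g packs = 516 g) = 1086.84 g.
1086.84 g > 1 kg (cargo aircraft limit, Category OX) — over the limit.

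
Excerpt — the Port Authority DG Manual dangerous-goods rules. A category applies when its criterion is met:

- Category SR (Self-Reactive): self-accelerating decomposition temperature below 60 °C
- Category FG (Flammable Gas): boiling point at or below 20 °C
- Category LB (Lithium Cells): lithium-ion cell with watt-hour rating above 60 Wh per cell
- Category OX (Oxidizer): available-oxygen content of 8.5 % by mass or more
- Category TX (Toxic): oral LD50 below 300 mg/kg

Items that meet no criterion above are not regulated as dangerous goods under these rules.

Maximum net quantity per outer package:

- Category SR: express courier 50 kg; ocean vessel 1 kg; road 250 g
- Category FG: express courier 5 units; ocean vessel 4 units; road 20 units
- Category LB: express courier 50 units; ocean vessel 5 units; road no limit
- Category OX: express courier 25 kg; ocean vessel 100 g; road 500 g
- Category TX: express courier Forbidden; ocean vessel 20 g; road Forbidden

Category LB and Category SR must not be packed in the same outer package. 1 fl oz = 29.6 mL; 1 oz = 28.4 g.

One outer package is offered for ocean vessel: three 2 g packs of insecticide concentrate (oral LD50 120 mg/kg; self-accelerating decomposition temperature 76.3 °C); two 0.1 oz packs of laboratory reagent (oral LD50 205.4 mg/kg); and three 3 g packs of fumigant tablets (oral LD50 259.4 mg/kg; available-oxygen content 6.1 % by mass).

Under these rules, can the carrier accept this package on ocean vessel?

Insecticide concentrate: oral LD50 120 mg/kg < 300 mg/kg → Category TX (Toxic).
With oral LD50 205.4 mg/kg (< 300 mg/kg), the laboratory reagent falls in Category TX.
The fumigant tablets have oral LD50 259.4 mg/kg, which is < 300 mg/kg, so they are Category TX (Toxic).
Category TX net quantity: (three 2 g packs = 6 g) + (two 0.1 oz packs = 5.68 g) + (three 3 g packs = 9 g) = 20.68 g.
That exceeds the Category TX ocean vessel limit of 20 g.

No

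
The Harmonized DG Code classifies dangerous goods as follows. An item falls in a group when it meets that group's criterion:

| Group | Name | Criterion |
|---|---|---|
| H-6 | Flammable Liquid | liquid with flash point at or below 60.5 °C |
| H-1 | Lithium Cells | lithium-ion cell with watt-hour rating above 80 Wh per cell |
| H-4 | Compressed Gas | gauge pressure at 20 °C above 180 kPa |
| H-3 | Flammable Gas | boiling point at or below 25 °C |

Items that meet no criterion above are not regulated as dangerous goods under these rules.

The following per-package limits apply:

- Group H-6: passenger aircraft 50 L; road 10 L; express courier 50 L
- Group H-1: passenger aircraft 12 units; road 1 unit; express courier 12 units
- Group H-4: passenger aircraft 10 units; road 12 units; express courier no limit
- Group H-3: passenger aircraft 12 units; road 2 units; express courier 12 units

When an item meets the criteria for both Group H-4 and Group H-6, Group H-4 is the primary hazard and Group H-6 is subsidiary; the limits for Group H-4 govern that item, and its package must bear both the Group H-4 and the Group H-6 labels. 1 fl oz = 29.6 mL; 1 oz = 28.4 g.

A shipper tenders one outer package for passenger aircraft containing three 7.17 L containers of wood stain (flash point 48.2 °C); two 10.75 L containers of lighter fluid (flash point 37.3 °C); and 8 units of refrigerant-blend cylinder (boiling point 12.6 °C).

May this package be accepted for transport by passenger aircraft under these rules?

Flash point 48.2 °C meets the Group H-6 criterion (Flammable Liquid), so the wood stain is Group H-6.
With flash point 37.3 °C (≤ 60.5 °C), the lighter fluid falls in Group H-6.
With boiling point 12.6 °C (≤ 25 °C), the refrigerant-blend cylinder falls in Group H-3.
Group H-3 quantity: 8 units.
8 units ≤ 12 units (passenger aircraft limit, Group H-3) — within limit.
Group H-6 net quantity: (three 7.17 L containers = 21.51 L) + (two 10.75 L containers = 21.5 L) = 43.01 L.
That is within the Group H-6 passenger aircraft limit of 50 L.
Every hazard group is within its passenger aircraft limit and no segregation rule is violated.

Yes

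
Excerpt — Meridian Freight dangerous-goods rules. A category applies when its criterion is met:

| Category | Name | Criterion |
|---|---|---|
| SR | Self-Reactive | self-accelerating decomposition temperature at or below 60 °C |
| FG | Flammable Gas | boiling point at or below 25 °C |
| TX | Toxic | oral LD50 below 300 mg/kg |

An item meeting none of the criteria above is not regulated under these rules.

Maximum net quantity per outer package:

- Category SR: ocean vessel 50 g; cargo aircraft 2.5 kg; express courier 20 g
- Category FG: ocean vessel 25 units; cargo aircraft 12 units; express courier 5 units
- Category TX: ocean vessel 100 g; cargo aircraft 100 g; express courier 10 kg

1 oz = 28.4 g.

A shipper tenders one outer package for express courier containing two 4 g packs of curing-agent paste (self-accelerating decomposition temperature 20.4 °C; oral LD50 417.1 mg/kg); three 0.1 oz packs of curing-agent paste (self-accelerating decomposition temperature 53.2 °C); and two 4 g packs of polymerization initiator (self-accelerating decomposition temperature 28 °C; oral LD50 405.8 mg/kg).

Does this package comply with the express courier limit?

Curing-agent paste: self-accelerating decomposition temperature 20.4 °C ≤ 60 °C → Category SR (Self-Reactive).
With self-accelerating decomposition temperature 53.2 °C (≤ 60 °C), the curing-agent paste falls in Category SR.
The polymerization initiator has self-accelerating decomposition temperature 28 °C, which is ≤ 60 °C, so it is Category SR (Self-Reactive).
Category SR net quantity: (two 4 g packs = 8 g) + (three 0.1 oz packs = 8.52 g) + (two 4 g packs = 8 g) = 24.52 g.
24.52 g exceeds the express courier limit of 20 g for Category SR.

No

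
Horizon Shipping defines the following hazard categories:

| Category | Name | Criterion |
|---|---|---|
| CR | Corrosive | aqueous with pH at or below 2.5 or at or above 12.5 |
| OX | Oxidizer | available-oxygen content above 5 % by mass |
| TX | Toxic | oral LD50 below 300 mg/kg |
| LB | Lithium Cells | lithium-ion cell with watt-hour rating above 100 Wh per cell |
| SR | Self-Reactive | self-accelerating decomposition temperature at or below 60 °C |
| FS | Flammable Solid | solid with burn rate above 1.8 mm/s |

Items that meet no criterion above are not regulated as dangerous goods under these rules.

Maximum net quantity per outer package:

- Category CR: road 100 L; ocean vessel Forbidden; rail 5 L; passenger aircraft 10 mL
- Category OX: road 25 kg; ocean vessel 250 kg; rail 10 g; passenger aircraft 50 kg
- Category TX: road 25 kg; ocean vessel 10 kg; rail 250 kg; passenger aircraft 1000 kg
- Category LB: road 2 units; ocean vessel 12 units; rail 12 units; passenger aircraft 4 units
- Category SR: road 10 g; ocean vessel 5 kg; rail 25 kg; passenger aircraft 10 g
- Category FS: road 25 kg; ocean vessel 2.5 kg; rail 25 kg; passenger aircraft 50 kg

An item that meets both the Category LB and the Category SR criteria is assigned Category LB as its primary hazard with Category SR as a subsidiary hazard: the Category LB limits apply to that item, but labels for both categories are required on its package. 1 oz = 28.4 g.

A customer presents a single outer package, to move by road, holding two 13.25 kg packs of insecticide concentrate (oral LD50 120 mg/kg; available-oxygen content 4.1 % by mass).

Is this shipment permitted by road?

No

With oral LD50 120 mg/kg (< 300 mg/kg), the insecticide concentrate falls in Category TX.
Category TX quantity: two 13.25 kg packs = 26.5 kg.
That exceeds the Category TX road limit of 25 kg.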